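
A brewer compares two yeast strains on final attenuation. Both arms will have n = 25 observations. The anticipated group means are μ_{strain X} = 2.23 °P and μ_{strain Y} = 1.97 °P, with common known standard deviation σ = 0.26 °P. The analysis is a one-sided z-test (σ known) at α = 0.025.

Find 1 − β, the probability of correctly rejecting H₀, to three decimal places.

Standardized effect: d = |μ_{strain X} − μ_{strain Y}| / σ = |2.23 − 1.97| / 0.26 = 1.0000
Noncentrality parameter: δ = d·√(n/2) = 1.0000 × √(25/2) = 3.5355
Critical value for a one-sided test at α = 0.025: z_α = 1.960.
Power = P(Z > 1.960 − δ) = Φ(1.576) = 0.9424.

Power ≈ 0.942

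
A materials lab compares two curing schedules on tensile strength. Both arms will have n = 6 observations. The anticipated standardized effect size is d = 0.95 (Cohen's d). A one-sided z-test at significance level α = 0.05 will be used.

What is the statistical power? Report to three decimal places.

Power ≈ 0.500

Noncentrality parameter: δ = d·√(n/2) = 0.95 × √(6/2) = 1.6454
One-sided α = 0.05 → critical value z_{0.05} = 1.645.
Power = P(Z > 1.645 − δ) = Φ(0.001) = 0.5002.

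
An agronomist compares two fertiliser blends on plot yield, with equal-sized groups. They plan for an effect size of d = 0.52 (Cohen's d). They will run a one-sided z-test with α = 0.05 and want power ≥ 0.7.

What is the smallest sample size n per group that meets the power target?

Set Φ(δ − 1.645) = 0.7; then δ − 1.645 = Φ⁻¹(0.7) = 0.524, giving δ = 2.169.
δ = d·√(n/2) ⇒ n = 2(δ/d)² = 2 × (2.169 / 0.52)² = 34.81.
Rounding up, n = 35 per group.

n = 35 per group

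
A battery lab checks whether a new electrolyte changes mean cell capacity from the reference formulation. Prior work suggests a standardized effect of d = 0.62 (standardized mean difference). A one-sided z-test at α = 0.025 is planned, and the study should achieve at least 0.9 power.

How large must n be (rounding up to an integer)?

Set Φ(δ − 1.960) = 0.9; then δ − 1.960 = Φ⁻¹(0.9) = 1.282, giving δ = 3.242.
δ = d·√n ⇒ n = (δ/d)² = (3.242 / 0.62)² = 27.33.
Rounding up, n = 28.

n = 28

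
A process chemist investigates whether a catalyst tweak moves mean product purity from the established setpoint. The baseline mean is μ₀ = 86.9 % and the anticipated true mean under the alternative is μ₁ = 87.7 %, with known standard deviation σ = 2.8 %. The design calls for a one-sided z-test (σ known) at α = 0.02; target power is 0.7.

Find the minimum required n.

Standardized effect: d = |μ₁ − μ₀| / σ = |87.7 − 86.9| / 2.8 = 0.2857
Set Φ(δ − 2.054) = 0.7; then δ − 2.054 = Φ⁻¹(0.7) = 0.524, giving δ = 2.578.
δ = d·√n ⇒ n = (δ/d)² = (2.578 / 0.2857)² = 81.42.
Round up to the next whole unit.

n = 82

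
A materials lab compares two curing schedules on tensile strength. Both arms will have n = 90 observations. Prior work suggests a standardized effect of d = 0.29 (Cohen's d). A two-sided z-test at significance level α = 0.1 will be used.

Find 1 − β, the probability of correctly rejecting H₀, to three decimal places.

Power ≈ 0.618

Noncentrality parameter: λ = d·√(n/2) = 0.29 × √(90/2) = 1.9454
Critical value for a two-sided test at α = 0.1: z_{α/2} = 1.645.
Power = Φ(λ − 1.645) + Φ(−λ − 1.645) = Φ(0.301) + Φ(-3.590) = 0.6181 + 0.0002 = 0.6183.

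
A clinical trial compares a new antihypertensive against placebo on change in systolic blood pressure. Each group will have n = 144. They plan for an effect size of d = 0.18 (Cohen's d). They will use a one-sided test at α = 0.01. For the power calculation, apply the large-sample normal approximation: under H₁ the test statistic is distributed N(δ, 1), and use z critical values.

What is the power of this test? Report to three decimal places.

Noncentrality parameter: δ = d·√(n/2) = 0.18 × √(144/2) = 1.5274
Critical value for a one-sided test at α = 0.01: z_α = 2.326.
Power = Φ(δ − 2.326) = Φ(-0.799) = 0.2121.

Power ≈ 0.212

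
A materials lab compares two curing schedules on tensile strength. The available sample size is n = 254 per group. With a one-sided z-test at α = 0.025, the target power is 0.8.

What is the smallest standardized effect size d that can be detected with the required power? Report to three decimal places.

d ≈ 0.249

Required noncentrality: δ = z_{0.025} + z_{0.20} = 1.960 + 0.842 = 2.802.
δ = d·√(n/2) ⇒ d = δ/√(n/2) = 2.802/√(254/2) = 0.2486.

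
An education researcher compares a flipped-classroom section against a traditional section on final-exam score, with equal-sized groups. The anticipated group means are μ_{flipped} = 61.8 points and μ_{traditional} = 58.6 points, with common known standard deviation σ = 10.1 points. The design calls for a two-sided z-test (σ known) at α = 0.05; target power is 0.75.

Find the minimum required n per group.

Standardized effect: d = |μ_{flipped} − μ_{traditional}| / σ = |61.8 − 58.6| / 10.1 = 0.3168
Set Φ(δ − 1.960) = 0.75; then δ − 1.960 = Φ⁻¹(0.75) = 0.674, giving δ = 2.634.
(Ignoring the negligible lower-tail rejection probability gives the usual closed-form inversion.)
δ = d·√(n/2) ⇒ n = 2(δ/d)² = 2 × (2.634 / 0.3168)² = 138.28.
Round up to the next whole unit.

n = 139 per group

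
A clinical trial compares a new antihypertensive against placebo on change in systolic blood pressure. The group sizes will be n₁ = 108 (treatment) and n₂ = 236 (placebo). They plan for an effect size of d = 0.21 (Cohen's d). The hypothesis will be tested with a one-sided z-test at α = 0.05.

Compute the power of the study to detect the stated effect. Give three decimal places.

Noncentrality parameter: δ = d / √(1/n₁ + 1/n₂) = 0.21 / √(1/108 + 1/236) = 1.8076
Critical value for a one-sided test at α = 0.05: z_α = 1.645.
Power = Φ(δ − 1.645) = Φ(0.163) = 0.5647.

Power ≈ 0.565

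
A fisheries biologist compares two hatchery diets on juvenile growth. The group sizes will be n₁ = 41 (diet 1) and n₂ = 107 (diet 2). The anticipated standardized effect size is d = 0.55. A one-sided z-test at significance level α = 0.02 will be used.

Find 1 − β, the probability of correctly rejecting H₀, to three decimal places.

Power ≈ 0.827

Noncentrality parameter: δ = d / √(1/n₁ + 1/n₂) = 0.55 / √(1/41 + 1/107) = 2.9944
Critical value for a one-sided test at α = 0.02: z_α = 2.054.
Power = P(Z > 2.054 − δ) = Φ(0.941) = 0.8266.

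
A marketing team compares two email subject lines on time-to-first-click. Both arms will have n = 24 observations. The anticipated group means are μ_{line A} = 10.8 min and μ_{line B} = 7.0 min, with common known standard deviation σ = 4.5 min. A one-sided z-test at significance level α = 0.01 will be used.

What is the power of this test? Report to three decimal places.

Power ≈ 0.725

Standardized effect: d = |μ_{line A} − μ_{line B}| / σ = |10.8 − 7.0| / 4.5 = 0.8444
Noncentrality parameter: δ = d·√(n/2) = 0.8444 × √(24/2) = 2.9252
Critical value for a one-sided test at α = 0.01: z_α = 2.326.
Power = P(Z > 2.326 − δ) = Φ(0.599) = 0.7254.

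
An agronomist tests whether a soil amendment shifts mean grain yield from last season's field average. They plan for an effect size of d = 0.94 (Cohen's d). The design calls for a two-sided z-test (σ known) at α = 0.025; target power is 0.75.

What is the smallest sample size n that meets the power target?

n = 10

For power 0.75 need Φ(δ − z_{0.0125}) = 0.75, so δ = z_{0.0125} + z_{0.25} = 2.241 + 0.674 = 2.916.
(The Φ(−δ − z_{α/2}) term is vanishingly small for δ > 0 and is dropped in the standard sample-size formula.)
δ = d·√n ⇒ n = (δ/d)² = (2.916 / 0.94)² = 9.62.
Rounding up, n = 10.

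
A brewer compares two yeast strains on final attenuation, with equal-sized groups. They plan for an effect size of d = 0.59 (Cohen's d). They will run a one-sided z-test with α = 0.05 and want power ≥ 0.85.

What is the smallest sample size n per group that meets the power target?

n = 42 per group

Set Φ(δ − 1.645) = 0.85; then δ − 1.645 = Φ⁻¹(0.85) = 1.036, giving δ = 2.681.
δ = d·√(n/2) ⇒ n = 2(δ/d)² = 2 × (2.681 / 0.59)² = 41.31.
Rounding up, n = 42 per group.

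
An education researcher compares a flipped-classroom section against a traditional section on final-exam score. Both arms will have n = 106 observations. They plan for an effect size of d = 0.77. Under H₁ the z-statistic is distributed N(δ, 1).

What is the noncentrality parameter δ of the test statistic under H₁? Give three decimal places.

δ ≈ 5.606

The noncentrality parameter scales effect size by the design's sample-size factor: δ = d·√(n/2) = 0.77 × √(106/2) = 5.6057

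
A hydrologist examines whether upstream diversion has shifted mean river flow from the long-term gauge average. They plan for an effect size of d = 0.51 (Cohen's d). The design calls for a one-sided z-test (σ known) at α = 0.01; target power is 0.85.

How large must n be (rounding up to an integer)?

For power 0.85 need Φ(δ − z_{0.01}) = 0.85, so δ = z_{0.01} + z_{0.15} = 2.326 + 1.036 = 3.363.
δ = d·√n ⇒ n = (δ/d)² = (3.363 / 0.51)² = 43.48.
Round up to the next whole unit.

n = 44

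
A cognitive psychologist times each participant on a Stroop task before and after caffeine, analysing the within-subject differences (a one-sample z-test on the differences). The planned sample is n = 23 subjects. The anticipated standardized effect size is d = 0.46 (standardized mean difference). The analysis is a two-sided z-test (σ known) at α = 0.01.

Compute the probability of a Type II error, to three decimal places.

β ≈ 0.644

Noncentrality parameter: λ = d·√n = 0.46 × √23 = 2.2061
Critical value for a two-sided test at α = 0.01: z_{α/2} = 2.576.
Power = Φ(λ − 2.576) + Φ(−λ − 2.576) = Φ(-0.370) + Φ(-4.782) = 0.3558 + 0.0000 = 0.3558.
Type II error: β = 1 − power = 1 − 0.3558 = 0.6442.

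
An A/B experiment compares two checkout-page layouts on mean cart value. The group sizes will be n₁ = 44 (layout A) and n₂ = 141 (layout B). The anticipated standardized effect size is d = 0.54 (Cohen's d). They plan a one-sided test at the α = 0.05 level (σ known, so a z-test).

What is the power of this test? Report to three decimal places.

Noncentrality parameter: δ = d / √(1/n₁ + 1/n₂) = 0.54 / √(1/44 + 1/141) = 3.1271
Critical value for a one-sided test at α = 0.05: z_α = 1.645.
Power = Φ(δ − 1.645) = Φ(1.482) = 0.9309.

Power ≈ 0.931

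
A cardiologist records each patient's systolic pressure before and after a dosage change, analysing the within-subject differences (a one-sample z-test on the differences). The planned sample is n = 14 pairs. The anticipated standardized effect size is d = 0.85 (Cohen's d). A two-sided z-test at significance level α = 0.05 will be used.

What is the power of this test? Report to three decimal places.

Power ≈ 0.889

Noncentrality parameter: δ = d·√n = 0.85 × √14 = 3.1804
Two-sided α = 0.05 → critical value z_{0.025} = 1.960.
Power = Φ(δ − 1.960) + Φ(−δ − 1.960) = Φ(1.220) + Φ(-5.140) = 0.8889 + 0.0000 = 0.8889.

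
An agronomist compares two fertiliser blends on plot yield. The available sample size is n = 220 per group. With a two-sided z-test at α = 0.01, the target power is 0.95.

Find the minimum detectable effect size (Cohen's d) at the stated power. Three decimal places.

d ≈ 0.402

Required noncentrality: δ = z_{0.005} + z_{0.05} = 2.576 + 1.645 = 4.221.
(Lower-tail contribution to power is negligible for δ > 0.)
δ = d·√(n/2) ⇒ d = δ/√(n/2) = 4.221/√(220/2) = 0.4024.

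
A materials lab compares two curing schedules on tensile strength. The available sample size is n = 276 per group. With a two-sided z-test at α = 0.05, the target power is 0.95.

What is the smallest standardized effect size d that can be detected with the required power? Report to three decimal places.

d ≈ 0.307

Required noncentrality: δ = z_{0.025} + z_{0.05} = 1.960 + 1.645 = 3.605.
(Lower-tail contribution to power is negligible for δ > 0.)
δ = d·√(n/2) ⇒ d = δ/√(n/2) = 3.605/√(276/2) = 0.3069.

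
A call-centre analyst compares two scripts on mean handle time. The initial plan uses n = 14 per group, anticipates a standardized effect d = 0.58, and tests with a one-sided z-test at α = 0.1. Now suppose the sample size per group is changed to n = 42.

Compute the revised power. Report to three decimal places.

With n = 42 per group: δ = d·√(n/2) = 0.58 × √(42/2) = 2.6579. Critical value z_{0.1} = 1.282.
Revised power = P(Z > 1.282 − δ) = Φ(1.376) = 0.9156.

Power ≈ 0.916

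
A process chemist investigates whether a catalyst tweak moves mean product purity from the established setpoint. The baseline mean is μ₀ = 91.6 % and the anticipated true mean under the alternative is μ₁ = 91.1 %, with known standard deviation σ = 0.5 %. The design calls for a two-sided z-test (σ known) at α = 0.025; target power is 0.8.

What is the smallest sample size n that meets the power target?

n = 10

Standardized effect: d = |μ₁ − μ₀| / σ = |91.1 − 91.6| / 0.5 = 1.0000
Set Φ(δ − 2.241) = 0.8; then δ − 2.241 = Φ⁻¹(0.8) = 0.842, giving δ = 3.083.
(For δ > 0 the lower-tail rejection region contributes negligibly to power, so the one-term inversion is standard.)
δ = d·√n ⇒ n = (δ/d)² = (3.083 / 1.0000)² = 9.51.
Rounding up, n = 10.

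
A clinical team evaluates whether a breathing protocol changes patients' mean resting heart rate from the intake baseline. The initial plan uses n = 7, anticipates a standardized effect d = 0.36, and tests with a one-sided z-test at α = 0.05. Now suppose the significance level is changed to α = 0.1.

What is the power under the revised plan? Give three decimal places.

δ = d·√n = 0.36 × √7 = 0.9525 (unchanged). New critical value: z_{0.1} = 1.282.
Revised power = P(Z > 1.282 − δ) = Φ(-0.329) = 0.3710.

Power ≈ 0.371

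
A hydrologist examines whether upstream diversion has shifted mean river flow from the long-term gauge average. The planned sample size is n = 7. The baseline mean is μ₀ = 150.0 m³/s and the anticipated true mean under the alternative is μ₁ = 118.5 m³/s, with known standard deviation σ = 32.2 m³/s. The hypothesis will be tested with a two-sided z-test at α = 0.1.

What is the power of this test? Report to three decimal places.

Power ≈ 0.827

Standardized effect: d = |μ₁ − μ₀| / σ = |118.5 − 150.0| / 32.2 = 0.9783
Noncentrality parameter: δ = d·√n = 0.9783 × √7 = 2.5882
Critical value for a two-sided test at α = 0.1: z_{α/2} = 1.645.
Power = Φ(δ − 1.645) + Φ(−δ − 1.645) = Φ(0.943) + Φ(-4.233) = 0.8273 + 0.0000 = 0.8273.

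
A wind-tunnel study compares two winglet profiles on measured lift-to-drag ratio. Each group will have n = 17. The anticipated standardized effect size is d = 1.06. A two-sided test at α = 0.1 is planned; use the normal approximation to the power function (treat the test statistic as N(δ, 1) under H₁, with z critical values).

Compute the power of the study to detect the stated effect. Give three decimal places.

Power ≈ 0.926

Noncentrality parameter: δ = d·√(n/2) = 1.06 × √(17/2) = 3.0904
Critical value for a two-sided test at α = 0.1: z_{α/2} = 1.645.
Power = Φ(δ − 1.645) + Φ(−δ − 1.645) = Φ(1.446) + Φ(-4.735) = 0.9258 + 0.0000 = 0.9258.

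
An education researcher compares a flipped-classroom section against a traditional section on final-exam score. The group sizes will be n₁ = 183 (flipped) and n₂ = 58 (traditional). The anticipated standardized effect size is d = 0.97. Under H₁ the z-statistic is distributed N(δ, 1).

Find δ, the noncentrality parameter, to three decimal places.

δ ≈ 6.437

δ = d / √(1/n₁ + 1/n₂) = 0.97 / √(1/183 + 1/58) = 6.4373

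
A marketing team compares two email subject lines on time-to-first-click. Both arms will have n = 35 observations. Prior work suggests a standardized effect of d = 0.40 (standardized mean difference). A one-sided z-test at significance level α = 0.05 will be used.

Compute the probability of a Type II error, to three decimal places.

Noncentrality parameter: λ = d·√(n/2) = 0.40 × √(35/2) = 1.6733
One-sided α = 0.05 → critical value z_{0.05} = 1.645.
Power = P(Z > 1.645 − λ) = Φ(0.028) = 0.5114.
Type II error: β = 1 − power = 1 − 0.5114 = 0.4886.

β ≈ 0.489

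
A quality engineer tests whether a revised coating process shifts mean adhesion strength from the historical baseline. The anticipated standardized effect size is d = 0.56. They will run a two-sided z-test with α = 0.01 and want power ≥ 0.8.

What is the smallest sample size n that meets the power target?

Set Φ(δ − 2.576) = 0.8; then δ − 2.576 = Φ⁻¹(0.8) = 0.842, giving δ = 3.417.
(For δ > 0 the lower-tail rejection region contributes negligibly to power, so the one-term inversion is standard.)
δ = d·√n ⇒ n = (δ/d)² = (3.417 / 0.56)² = 37.24.
Round up to the next whole unit.

n = 38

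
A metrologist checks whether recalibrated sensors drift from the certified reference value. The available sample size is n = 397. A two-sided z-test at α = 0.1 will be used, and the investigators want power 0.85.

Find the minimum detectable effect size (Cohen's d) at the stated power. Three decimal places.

Need Φ(δ − 1.645) = 0.85, so δ = 1.645 + 1.036 = 2.681.
(The second rejection-region term Φ(−δ − z_{α/2}) is negligible and dropped.)
δ = d·√n ⇒ d = δ/√n = 2.681/√397 = 0.1346.

d ≈ 0.135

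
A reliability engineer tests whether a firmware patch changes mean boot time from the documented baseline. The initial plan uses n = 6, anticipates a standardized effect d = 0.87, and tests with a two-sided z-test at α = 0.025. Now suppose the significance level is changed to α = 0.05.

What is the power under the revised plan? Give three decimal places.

Power ≈ 0.568

δ = d·√n = 0.87 × √6 = 2.1311 (unchanged). New critical value: z_{0.025} = 1.960.
Revised power = Φ(δ − 1.960) + Φ(−δ − 1.960) = Φ(0.171) + Φ(-4.091) = 0.5679 + 0.0000 = 0.5679.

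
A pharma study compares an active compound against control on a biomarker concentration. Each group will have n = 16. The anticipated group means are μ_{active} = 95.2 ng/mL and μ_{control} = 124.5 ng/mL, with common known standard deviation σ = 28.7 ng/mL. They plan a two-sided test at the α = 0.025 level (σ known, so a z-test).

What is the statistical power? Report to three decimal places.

Power ≈ 0.741

Standardized effect: d = |μ_{active} − μ_{control}| / σ = |95.2 − 124.5| / 28.7 = 1.0209
Noncentrality parameter: δ = d·√(n/2) = 1.0209 × √(16/2) = 2.8876
Critical value for a two-sided test at α = 0.025: z_{α/2} = 2.241.
Power = Φ(δ − 2.241) + Φ(−δ − 2.241) = Φ(0.646) + Φ(-5.129) = 0.7409 + 0.0000 = 0.7409.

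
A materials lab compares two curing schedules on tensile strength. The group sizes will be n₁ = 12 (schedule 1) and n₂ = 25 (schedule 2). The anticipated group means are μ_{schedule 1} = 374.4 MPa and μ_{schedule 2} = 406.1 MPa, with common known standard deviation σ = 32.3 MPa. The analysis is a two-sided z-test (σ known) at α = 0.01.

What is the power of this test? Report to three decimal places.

Power ≈ 0.587

Standardized effect: d = |μ_{schedule 1} − μ_{schedule 2}| / σ = |374.4 − 406.1| / 32.3 = 0.9814
Noncentrality parameter: δ = d / √(1/n₁ + 1/n₂) = 0.9814 / √(1/12 + 1/25) = 2.7946
Critical value for a two-sided test at α = 0.01: z_{α/2} = 2.576.
Power = Φ(δ − 2.576) + Φ(−δ − 2.576) = Φ(0.219) + Φ(-5.370) = 0.5866 + 0.0000 = 0.5866.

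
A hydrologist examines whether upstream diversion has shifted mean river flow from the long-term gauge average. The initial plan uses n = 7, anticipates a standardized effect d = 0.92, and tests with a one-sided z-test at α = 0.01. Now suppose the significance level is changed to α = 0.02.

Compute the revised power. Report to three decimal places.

δ = d·√n = 0.92 × √7 = 2.4341 (unchanged). New critical value: z_{0.02} = 2.054.
Revised power = Φ(δ − 2.054) = Φ(0.380) = 0.6482.

Power ≈ 0.648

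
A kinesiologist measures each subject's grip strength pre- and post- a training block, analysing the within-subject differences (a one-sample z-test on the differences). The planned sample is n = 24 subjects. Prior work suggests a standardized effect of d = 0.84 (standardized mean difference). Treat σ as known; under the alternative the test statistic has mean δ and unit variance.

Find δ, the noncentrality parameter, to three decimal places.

δ ≈ 4.115

δ = d·√n = 0.84 × √24 = 4.1151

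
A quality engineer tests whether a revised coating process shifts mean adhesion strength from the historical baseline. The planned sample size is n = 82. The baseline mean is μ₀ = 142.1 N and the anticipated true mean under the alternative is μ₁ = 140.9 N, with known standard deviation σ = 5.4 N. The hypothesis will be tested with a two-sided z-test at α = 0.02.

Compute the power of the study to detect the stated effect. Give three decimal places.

Power ≈ 0.377

Standardized effect: d = |μ₁ − μ₀| / σ = |140.9 − 142.1| / 5.4 = 0.2222
Noncentrality parameter: δ = d·√n = 0.2222 × √82 = 2.0123
Two-sided α = 0.02 → critical value z_{0.01} = 2.326.
Power = Φ(δ − 2.326) + Φ(−δ − 2.326) = Φ(-0.314) + Φ(-4.339) = 0.3767 + 0.0000 = 0.3768.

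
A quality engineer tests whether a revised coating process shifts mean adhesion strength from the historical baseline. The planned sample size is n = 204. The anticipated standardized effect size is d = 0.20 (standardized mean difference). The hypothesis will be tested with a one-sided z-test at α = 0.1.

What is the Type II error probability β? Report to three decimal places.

β ≈ 0.058

Noncentrality parameter: δ = d·√n = 0.20 × √204 = 2.8566
One-sided α = 0.1 → critical value z_{0.1} = 1.282.
Power = P(Z > 1.282 − δ) = Φ(1.575) = 0.9424.
Type II error: β = 1 − power = 1 − 0.9424 = 0.0576.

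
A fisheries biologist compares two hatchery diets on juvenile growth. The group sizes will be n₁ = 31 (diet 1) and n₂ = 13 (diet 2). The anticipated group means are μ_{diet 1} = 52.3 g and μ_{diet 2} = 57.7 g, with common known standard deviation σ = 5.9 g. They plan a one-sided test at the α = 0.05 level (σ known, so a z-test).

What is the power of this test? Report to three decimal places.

Standardized effect: d = |μ_{diet 1} − μ_{diet 2}| / σ = |52.3 − 57.7| / 5.9 = 0.9153
Noncentrality parameter: δ = d / √(1/n₁ + 1/n₂) = 0.9153 / √(1/31 + 1/13) = 2.7699
Critical value for a one-sided test at α = 0.05: z_α = 1.645.
Power = P(Z > 1.645 − δ) = Φ(1.125) = 0.8697.

Power ≈ 0.870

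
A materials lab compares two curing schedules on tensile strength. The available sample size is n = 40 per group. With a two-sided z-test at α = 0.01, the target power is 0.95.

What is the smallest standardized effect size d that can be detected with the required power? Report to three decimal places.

d ≈ 0.944

Required noncentrality: δ = z_{0.005} + z_{0.05} = 2.576 + 1.645 = 4.221.
(The second rejection-region term Φ(−δ − z_{α/2}) is negligible and dropped.)
δ = d·√(n/2) ⇒ d = δ/√(n/2) = 4.221/√(40/2) = 0.9438.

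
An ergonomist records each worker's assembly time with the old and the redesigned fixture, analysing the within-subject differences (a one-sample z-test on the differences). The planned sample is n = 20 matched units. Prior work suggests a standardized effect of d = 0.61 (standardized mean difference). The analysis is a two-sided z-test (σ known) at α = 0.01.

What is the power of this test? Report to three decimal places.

Power ≈ 0.560

Noncentrality parameter: δ = d·√n = 0.61 × √20 = 2.7280
Two-sided α = 0.01 → critical value z_{0.005} = 2.576.
Power = Φ(δ − 2.576) + Φ(−δ − 2.576) = Φ(0.152) + Φ(-5.304) = 0.5605 + 0.0000 = 0.5605.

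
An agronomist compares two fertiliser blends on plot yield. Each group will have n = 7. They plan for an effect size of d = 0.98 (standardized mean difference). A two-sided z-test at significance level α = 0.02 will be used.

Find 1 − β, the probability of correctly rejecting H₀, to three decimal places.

Noncentrality parameter: δ = d·√(n/2) = 0.98 × √(7/2) = 1.8334
Two-sided α = 0.02 → critical value z_{0.01} = 2.326.
Power = Φ(δ − 2.326) + Φ(−δ − 2.326) = Φ(-0.493) + Φ(-4.160) = 0.3110 + 0.0000 = 0.3110.

Power ≈ 0.311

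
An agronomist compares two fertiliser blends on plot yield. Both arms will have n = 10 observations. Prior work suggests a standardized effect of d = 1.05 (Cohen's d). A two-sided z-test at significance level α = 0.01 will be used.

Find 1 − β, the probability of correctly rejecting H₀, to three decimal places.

Power ≈ 0.410

Noncentrality parameter: δ = d·√(n/2) = 1.05 × √(10/2) = 2.3479
Two-sided α = 0.01 → critical value z_{0.005} = 2.576.
Power = Φ(δ − 2.576) + Φ(−δ − 2.576) = Φ(-0.228) + Φ(-4.924) = 0.4098 + 0.0000 = 0.4098.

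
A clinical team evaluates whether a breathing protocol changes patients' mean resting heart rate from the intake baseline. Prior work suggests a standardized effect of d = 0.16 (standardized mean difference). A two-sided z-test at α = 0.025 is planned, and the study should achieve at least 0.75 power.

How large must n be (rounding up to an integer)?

n = 333

Set Φ(δ − 2.241) = 0.75; then δ − 2.241 = Φ⁻¹(0.75) = 0.674, giving δ = 2.916.
(The Φ(−δ − z_{α/2}) term is vanishingly small for δ > 0 and is dropped in the standard sample-size formula.)
δ = d·√n ⇒ n = (δ/d)² = (2.916 / 0.16)² = 332.13.
Round up to the next whole unit.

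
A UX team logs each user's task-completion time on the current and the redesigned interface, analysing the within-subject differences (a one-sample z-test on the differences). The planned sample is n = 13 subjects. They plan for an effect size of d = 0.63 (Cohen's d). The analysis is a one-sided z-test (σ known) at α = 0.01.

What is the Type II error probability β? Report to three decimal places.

Noncentrality parameter: δ = d·√n = 0.63 × √13 = 2.2715
Critical value for a one-sided test at α = 0.01: z_α = 2.326.
Power = P(Z > 2.326 − δ) = Φ(-0.055) = 0.4781.
Type II error: β = 1 − power = 1 − 0.4781 = 0.5219.

β ≈ 0.522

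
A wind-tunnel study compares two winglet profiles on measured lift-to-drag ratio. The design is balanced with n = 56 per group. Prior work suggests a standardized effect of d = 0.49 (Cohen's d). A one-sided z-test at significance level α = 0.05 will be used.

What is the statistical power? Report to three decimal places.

Noncentrality parameter: δ = d·√(n/2) = 0.49 × √(56/2) = 2.5928
One-sided α = 0.05 → critical value z_{0.05} = 1.645.
Power = P(Z > 1.645 − δ) = Φ(0.948) = 0.8284.

Power ≈ 0.828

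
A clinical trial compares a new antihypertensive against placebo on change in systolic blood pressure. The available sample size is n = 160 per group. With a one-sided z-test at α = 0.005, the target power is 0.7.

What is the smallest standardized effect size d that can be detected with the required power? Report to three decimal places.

d ≈ 0.347

Need Φ(δ − 2.576) = 0.7, so δ = 2.576 + 0.524 = 3.100.
δ = d·√(n/2) ⇒ d = δ/√(n/2) = 3.100/√(160/2) = 0.3466.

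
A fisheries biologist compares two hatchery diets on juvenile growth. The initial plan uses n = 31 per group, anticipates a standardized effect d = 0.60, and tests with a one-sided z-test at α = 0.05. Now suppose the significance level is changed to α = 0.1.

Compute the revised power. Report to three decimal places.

Power ≈ 0.860

δ = d·√(n/2) = 0.60 × √(31/2) = 2.3622 (unchanged). New critical value: z_{0.1} = 1.282.
Revised power = Φ(δ − 1.282) = Φ(1.081) = 0.8601.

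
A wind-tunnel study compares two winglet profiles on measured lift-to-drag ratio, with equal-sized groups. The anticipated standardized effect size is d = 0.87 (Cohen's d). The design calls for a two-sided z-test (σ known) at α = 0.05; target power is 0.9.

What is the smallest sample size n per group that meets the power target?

n = 28 per group

For power 0.9 need Φ(δ − z_{0.025}) = 0.9, so δ = z_{0.025} + z_{0.10} = 1.960 + 1.282 = 3.242.
(Ignoring the negligible lower-tail rejection probability gives the usual closed-form inversion.)
δ = d·√(n/2) ⇒ n = 2(δ/d)² = 2 × (3.242 / 0.87)² = 27.76.
Round up to the next whole unit.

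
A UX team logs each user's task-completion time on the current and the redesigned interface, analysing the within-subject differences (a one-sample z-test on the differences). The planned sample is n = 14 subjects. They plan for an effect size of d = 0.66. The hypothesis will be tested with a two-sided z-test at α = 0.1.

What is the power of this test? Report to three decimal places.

Power ≈ 0.795

Noncentrality parameter: δ = d·√n = 0.66 × √14 = 2.4695
Critical value for a two-sided test at α = 0.1: z_{α/2} = 1.645.
Power = Φ(δ − 1.645) + Φ(−δ − 1.645) = Φ(0.825) + Φ(-4.114) = 0.7952 + 0.0000 = 0.7952.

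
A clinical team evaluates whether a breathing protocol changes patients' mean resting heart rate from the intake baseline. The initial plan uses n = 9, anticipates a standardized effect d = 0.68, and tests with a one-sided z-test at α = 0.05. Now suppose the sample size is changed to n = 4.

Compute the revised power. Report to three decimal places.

Power ≈ 0.388

With n = 4: δ = d·√n = 0.68 × √4 = 1.3600. Critical value z_{0.05} = 1.645.
Revised power = P(Z > 1.645 − δ) = Φ(-0.285) = 0.3879.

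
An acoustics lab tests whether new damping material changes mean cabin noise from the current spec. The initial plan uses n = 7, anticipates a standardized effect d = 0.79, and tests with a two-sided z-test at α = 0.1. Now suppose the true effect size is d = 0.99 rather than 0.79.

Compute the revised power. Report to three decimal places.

With d = 0.99: δ = d·√n = 0.99 × √7 = 2.6193. Critical value z_{0.05} = 1.645.
Revised power = Φ(δ − 1.645) + Φ(−δ − 1.645) = Φ(0.974) + Φ(-4.264) = 0.8351 + 0.0000 = 0.8351.

Power ≈ 0.835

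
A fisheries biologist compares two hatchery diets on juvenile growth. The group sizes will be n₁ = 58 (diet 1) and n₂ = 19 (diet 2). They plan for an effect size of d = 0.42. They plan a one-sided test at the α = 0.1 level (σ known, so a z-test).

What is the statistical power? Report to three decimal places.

Power ≈ 0.621

Noncentrality parameter: δ = d / √(1/n₁ + 1/n₂) = 0.42 / √(1/58 + 1/19) = 1.5889
Critical value for a one-sided test at α = 0.1: z_α = 1.282.
Power = P(Z > 1.282 − δ) = Φ(0.307) = 0.6207.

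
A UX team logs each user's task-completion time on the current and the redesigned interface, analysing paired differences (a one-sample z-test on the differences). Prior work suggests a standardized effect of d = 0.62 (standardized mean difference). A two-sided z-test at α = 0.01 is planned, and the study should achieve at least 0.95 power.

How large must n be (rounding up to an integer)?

n = 47

For power 0.95 need Φ(δ − z_{0.005}) = 0.95, so δ = z_{0.005} + z_{0.05} = 2.576 + 1.645 = 4.221.
(For δ > 0 the lower-tail rejection region contributes negligibly to power, so the one-term inversion is standard.)
δ = d·√n ⇒ n = (δ/d)² = (4.221 / 0.62)² = 46.34.
Round up to the next whole unit.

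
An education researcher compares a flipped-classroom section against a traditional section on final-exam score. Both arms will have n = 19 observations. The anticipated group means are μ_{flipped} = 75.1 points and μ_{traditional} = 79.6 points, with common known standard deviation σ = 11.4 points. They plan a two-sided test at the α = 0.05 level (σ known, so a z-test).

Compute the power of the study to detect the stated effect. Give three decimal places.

Standardized effect: d = |μ_{flipped} − μ_{traditional}| / σ = |75.1 − 79.6| / 11.4 = 0.3947
Noncentrality parameter: δ = d·√(n/2) = 0.3947 × √(19/2) = 1.2167
Two-sided α = 0.05 → critical value z_{0.025} = 1.960.
Power = Φ(δ − 1.960) + Φ(−δ − 1.960) = Φ(-0.743) + Φ(-3.177) = 0.2286 + 0.0007 = 0.2294.

Power ≈ 0.229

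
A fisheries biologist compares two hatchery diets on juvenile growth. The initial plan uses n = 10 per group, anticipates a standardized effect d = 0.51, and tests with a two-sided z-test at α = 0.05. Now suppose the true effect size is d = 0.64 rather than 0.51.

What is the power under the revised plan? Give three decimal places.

With d = 0.64: δ = d·√(n/2) = 0.64 × √(10/2) = 1.4311. Critical value z_{0.025} = 1.960.
Revised power = Φ(δ − 1.960) + Φ(−δ − 1.960) = Φ(-0.529) + Φ(-3.391) = 0.2984 + 0.0003 = 0.2988.

Power ≈ 0.299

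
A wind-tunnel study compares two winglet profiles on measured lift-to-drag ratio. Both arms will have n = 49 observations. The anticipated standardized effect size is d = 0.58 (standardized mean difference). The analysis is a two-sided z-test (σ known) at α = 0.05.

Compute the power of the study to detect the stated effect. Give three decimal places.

Power ≈ 0.819

Noncentrality parameter: δ = d·√(n/2) = 0.58 × √(49/2) = 2.8709
Two-sided α = 0.05 → critical value z_{0.025} = 1.960.
Power = Φ(δ − 1.960) + Φ(−δ − 1.960) = Φ(0.911) + Φ(-4.831) = 0.8188 + 0.0000 = 0.8188.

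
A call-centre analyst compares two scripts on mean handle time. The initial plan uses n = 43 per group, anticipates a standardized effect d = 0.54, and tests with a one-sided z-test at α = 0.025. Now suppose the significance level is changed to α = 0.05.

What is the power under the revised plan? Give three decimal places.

δ = d·√(n/2) = 0.54 × √(43/2) = 2.5039 (unchanged). New critical value: z_{0.05} = 1.645.
Revised power = Φ(δ − 1.645) = Φ(0.859) = 0.8048.

Power ≈ 0.805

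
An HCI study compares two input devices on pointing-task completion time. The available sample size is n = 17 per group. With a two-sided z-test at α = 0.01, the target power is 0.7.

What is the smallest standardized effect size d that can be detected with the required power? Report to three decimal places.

Need Φ(δ − 2.576) = 0.7, so δ = 2.576 + 0.524 = 3.100.
(Lower-tail contribution to power is negligible for δ > 0.)
δ = d·√(n/2) ⇒ d = δ/√(n/2) = 3.100/√(17/2) = 1.0634.

d ≈ 1.063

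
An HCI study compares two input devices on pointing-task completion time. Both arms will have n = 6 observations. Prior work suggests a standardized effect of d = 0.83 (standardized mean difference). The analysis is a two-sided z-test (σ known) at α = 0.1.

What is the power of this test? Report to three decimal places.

Noncentrality parameter: δ = d·√(n/2) = 0.83 × √(6/2) = 1.4376
Critical value for a two-sided test at α = 0.1: z_{α/2} = 1.645.
Power = Φ(δ − 1.645) + Φ(−δ − 1.645) = Φ(-0.207) + Φ(-3.082) = 0.4179 + 0.0010 = 0.4189.

Power ≈ 0.419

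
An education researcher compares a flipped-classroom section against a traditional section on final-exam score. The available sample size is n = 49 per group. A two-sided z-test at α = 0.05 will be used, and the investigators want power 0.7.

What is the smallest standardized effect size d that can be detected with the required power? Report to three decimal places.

d ≈ 0.502

Required noncentrality: δ = z_{0.025} + z_{0.30} = 1.960 + 0.524 = 2.484.
(Lower-tail contribution to power is negligible for δ > 0.)
δ = d·√(n/2) ⇒ d = δ/√(n/2) = 2.484/√(49/2) = 0.5019.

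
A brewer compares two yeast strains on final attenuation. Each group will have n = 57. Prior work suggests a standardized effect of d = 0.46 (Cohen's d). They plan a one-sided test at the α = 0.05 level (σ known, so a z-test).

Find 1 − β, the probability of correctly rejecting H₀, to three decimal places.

Power ≈ 0.791

Noncentrality parameter: λ = d·√(n/2) = 0.46 × √(57/2) = 2.4557
One-sided α = 0.05 → critical value z_{0.05} = 1.645.
Power = Φ(λ − 1.645) = Φ(0.811) = 0.7913.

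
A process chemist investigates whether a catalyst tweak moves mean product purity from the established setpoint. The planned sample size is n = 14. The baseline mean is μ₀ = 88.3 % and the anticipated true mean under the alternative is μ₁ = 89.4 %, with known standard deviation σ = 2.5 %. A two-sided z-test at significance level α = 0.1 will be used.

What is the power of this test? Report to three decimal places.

Standardized effect: d = |μ₁ − μ₀| / σ = |89.4 − 88.3| / 2.5 = 0.4400
Noncentrality parameter: δ = d·√n = 0.4400 × √14 = 1.6463
Critical value for a two-sided test at α = 0.1: z_{α/2} = 1.645.
Power = Φ(δ − 1.645) + Φ(−δ − 1.645) = Φ(0.001) + Φ(-3.291) = 0.5006 + 0.0005 = 0.5011.

Power ≈ 0.501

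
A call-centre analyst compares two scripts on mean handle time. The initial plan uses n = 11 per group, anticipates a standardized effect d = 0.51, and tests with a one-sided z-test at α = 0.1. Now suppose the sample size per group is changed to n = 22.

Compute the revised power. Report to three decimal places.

With n = 22 per group: δ = d·√(n/2) = 0.51 × √(22/2) = 1.6915. Critical value z_{0.1} = 1.282.
Revised power = Φ(δ − 1.282) = Φ(0.410) = 0.6591.

Power ≈ 0.659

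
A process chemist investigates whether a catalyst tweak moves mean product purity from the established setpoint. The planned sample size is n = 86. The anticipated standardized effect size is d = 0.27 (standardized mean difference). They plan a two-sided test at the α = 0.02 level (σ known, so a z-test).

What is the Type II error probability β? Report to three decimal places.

Noncentrality parameter: λ = d·√n = 0.27 × √86 = 2.5039
Critical value for a two-sided test at α = 0.02: z_{α/2} = 2.326.
Power = Φ(λ − 2.326) + Φ(−λ − 2.326) = Φ(0.178) + Φ(-4.830) = 0.5705 + 0.0000 = 0.5705.
Type II error: β = 1 − power = 1 − 0.5705 = 0.4295.

β ≈ 0.430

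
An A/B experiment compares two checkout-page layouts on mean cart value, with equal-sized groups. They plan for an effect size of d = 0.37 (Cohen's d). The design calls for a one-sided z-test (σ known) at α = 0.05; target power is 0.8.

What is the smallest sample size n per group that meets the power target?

n = 91 per group

Set Φ(δ − 1.645) = 0.8; then δ − 1.645 = Φ⁻¹(0.8) = 0.842, giving δ = 2.486.
δ = d·√(n/2) ⇒ n = 2(δ/d)² = 2 × (2.486 / 0.37)² = 90.32.
Round up to the next whole unit.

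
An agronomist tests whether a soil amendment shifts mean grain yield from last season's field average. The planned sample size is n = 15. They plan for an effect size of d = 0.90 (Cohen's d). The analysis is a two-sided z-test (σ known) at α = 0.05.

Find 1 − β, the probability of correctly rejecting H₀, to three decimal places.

Noncentrality parameter: δ = d·√n = 0.90 × √15 = 3.4857
Two-sided α = 0.05 → critical value z_{0.025} = 1.960.
Power = Φ(δ − 1.960) + Φ(−δ − 1.960) = Φ(1.526) + Φ(-5.446) = 0.9365 + 0.0000 = 0.9365.

Power ≈ 0.936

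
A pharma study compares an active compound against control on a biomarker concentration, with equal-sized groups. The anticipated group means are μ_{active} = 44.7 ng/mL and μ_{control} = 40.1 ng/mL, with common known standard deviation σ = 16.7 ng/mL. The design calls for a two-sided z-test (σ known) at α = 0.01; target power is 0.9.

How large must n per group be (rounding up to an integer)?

Standardized effect: d = |μ_{active} − μ_{control}| / σ = |44.7 − 40.1| / 16.7 = 0.2754
Set Φ(δ − 2.576) = 0.9; then δ − 2.576 = Φ⁻¹(0.9) = 1.282, giving δ = 3.857.
(For δ > 0 the lower-tail rejection region contributes negligibly to power, so the one-term inversion is standard.)
δ = d·√(n/2) ⇒ n = 2(δ/d)² = 2 × (3.857 / 0.2754)² = 392.22.
Rounding up, n = 393 per group.

n = 393 per group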